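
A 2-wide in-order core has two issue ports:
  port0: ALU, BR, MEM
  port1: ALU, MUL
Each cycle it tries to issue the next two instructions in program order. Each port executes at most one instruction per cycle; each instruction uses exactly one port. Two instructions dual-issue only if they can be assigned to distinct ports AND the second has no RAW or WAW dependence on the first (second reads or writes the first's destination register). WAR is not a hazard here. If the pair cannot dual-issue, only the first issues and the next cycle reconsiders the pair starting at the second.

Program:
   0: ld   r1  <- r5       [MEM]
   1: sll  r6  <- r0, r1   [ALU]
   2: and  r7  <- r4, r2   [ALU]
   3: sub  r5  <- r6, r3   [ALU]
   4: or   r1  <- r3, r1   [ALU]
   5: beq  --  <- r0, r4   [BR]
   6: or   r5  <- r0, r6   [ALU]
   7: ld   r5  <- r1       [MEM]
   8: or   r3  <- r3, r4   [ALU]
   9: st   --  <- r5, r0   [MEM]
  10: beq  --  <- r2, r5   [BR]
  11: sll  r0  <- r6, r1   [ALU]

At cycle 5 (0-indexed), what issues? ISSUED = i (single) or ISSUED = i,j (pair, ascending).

0. ld @i0  | RAW r1
1. sll and @i1&i2  | pair
2. sub or @i3&i4  | pair
3. beq or @i5&i6  | pair
4. ld or @i7&i8  | pair
5. st @i9  | no-port MEM/BR
6. beq sll @i10&i11  | pair

ISSUED = 9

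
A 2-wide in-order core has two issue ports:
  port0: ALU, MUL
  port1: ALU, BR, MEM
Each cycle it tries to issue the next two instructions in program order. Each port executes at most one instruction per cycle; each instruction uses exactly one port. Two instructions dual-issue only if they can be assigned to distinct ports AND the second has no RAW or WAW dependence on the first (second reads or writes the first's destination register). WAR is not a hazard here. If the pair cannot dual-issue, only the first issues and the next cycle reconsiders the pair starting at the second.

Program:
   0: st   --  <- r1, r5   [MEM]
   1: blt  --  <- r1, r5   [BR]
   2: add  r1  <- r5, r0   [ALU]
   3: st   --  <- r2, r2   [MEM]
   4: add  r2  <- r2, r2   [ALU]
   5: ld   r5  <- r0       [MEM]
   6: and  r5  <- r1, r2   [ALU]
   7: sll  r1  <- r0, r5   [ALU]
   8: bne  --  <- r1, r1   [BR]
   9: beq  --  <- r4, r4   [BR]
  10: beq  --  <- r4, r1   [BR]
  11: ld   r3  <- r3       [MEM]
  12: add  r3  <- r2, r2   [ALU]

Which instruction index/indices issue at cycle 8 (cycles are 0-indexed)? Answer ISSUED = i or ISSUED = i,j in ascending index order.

  cy0 -> i0 (st) no-port MEM/BR
  cy1 -> i1,i2 (blt+add) dual
  cy2 -> i3,i4 (st+add) dual
  cy3 -> i5 (ld) WAW r5
  cy4 -> i6 (and) RAW r5
  cy5 -> i7 (sll) RAW r1
  cy6 -> i8 (bne) no-port BR/BR
  cy7 -> i9 (beq) no-port BR/BR
  cy8 -> i10 (beq) no-port BR/MEM
  cy9 -> i11 (ld) WAW r3
  cy10 -> i12 (add) tail

ISSUED = 10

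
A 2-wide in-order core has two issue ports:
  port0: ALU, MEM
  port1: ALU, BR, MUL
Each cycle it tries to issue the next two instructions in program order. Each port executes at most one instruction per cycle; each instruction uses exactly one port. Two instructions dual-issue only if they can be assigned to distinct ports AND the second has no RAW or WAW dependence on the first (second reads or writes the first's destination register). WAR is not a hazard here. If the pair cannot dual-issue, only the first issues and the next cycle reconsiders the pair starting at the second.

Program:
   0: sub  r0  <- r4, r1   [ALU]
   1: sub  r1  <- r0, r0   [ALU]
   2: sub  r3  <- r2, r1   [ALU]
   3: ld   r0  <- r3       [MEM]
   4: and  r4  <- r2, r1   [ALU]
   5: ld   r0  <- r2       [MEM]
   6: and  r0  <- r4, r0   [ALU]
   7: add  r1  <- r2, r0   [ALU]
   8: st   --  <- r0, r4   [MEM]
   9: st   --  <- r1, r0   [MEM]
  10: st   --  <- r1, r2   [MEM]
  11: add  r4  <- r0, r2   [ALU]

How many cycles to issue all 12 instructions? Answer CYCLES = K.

[0] i0  sub  -- RAW r0
[1] i1  sub  -- RAW r1
[2] i2  sub  -- RAW r3
[3] i3&i4  ld and  -- dual
[4] i5  ld  -- RAW+WAW r0
[5] i6  and  -- RAW r0
[6] i7&i8  add st  -- dual
[7] i9  st  -- no-port MEM/MEM
[8] i10&i11  st add  -- dual

CYCLES = 9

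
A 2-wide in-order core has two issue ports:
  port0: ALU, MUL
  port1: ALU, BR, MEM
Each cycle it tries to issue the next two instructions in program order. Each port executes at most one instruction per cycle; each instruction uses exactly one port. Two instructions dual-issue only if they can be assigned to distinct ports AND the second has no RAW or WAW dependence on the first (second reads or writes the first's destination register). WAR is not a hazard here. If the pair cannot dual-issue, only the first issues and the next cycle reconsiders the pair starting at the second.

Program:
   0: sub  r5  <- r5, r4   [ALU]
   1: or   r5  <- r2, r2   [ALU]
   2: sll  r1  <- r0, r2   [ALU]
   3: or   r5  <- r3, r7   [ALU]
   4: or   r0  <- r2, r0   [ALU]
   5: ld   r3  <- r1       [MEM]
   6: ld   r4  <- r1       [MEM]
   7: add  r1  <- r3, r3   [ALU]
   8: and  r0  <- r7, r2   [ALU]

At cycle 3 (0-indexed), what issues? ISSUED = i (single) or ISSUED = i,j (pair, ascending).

  cy0 -> i0 (sub.ALU) WAW r5
  cy1 -> i1,i2 (or.ALU/sll.ALU) 2-wide
  cy2 -> i3,i4 (or.ALU/or.ALU) 2-wide
  cy3 -> i5 (ld.MEM) no-port MEM/MEM
  cy4 -> i6,i7 (ld.MEM/add.ALU) 2-wide
  cy5 -> i8 (and.ALU) tail

ISSUED = 5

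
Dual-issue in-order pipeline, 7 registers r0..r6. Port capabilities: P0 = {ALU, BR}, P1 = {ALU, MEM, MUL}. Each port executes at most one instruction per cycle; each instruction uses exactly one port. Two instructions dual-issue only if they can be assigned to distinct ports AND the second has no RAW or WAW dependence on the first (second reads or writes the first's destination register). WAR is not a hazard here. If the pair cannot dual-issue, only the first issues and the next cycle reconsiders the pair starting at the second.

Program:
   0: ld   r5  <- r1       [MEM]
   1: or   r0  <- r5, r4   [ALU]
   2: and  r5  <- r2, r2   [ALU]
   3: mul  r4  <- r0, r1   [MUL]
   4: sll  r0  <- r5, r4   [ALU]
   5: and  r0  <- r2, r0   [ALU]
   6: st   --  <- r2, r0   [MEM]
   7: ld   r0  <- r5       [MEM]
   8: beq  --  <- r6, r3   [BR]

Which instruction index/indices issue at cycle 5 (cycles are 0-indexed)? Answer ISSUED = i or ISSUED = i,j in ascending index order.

[0] i0  ld  -- RAW r5
[1] i1,i2  or;and  -- dual
[2] i3  mul  -- RAW r4
[3] i4  sll  -- RAW+WAW r0
[4] i5  and  -- RAW r0
[5] i6  st  -- no-port MEM/MEM
[6] i7,i8  ld;beq  -- dual

ISSUED = 6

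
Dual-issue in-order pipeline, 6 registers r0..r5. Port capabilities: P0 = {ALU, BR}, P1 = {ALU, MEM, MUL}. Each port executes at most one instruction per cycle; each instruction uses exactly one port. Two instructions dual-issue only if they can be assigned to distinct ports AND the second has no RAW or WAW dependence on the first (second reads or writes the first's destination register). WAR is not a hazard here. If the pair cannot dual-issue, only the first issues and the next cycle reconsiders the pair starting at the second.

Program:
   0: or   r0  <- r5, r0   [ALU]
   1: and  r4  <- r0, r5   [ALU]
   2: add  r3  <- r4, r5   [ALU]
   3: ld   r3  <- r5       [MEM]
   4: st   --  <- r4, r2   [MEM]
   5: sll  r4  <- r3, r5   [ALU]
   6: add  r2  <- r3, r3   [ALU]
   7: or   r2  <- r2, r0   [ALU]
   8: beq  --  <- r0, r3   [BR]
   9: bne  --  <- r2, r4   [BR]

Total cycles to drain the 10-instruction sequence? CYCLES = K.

CYCLES = 8

0. or.ALU @i0  | RAW r0
1. and.ALU @i1  | RAW r4
2. add.ALU @i2  | WAW r3
3. ld.MEM @i3  | no-port MEM/MEM
4. st.MEM sll.ALU @i4+i5  | pair
5. add.ALU @i6  | RAW+WAW r2
6. or.ALU beq.BR @i7+i8  | pair
7. bne.BR @i9  | tail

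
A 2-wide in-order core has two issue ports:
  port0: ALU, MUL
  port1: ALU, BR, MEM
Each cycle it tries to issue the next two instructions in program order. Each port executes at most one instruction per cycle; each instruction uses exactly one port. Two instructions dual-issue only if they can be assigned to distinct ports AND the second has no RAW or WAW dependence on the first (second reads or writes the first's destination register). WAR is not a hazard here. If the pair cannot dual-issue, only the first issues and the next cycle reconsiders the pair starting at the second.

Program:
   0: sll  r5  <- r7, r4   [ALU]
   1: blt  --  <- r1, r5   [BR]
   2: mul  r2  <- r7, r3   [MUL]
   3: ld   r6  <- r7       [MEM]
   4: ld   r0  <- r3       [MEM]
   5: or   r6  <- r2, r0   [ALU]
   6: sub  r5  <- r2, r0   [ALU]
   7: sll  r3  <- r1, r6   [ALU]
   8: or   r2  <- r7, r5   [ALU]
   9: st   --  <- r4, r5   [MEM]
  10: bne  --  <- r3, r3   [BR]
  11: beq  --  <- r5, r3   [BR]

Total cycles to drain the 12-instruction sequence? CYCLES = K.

c0: i0 sll  RAW r5
c1: i1&i2 blt/mul  pair
c2: i3 ld  no-port MEM/MEM
c3: i4 ld  RAW r0
c4: i5&i6 or/sub  pair
c5: i7&i8 sll/or  pair
c6: i9 st  no-port MEM/BR
c7: i10 bne  no-port BR/BR
c8: i11 beq  tail

CYCLES = 9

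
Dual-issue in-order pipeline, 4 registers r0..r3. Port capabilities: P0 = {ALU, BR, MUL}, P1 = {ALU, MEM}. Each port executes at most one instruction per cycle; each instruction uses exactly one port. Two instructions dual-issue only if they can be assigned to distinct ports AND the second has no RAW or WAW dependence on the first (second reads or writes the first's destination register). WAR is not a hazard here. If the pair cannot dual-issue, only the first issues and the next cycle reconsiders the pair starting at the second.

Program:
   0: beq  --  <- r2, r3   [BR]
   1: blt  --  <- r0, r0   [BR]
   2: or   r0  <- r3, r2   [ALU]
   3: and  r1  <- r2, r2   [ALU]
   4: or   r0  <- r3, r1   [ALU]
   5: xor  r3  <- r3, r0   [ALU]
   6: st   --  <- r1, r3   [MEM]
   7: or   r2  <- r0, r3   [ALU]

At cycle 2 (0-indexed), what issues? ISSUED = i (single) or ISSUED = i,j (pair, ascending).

#0 head=0: beq.BR i0 no-port BR/BR
#1 head=1: blt.BR or.ALU i1&i2 pair
#2 head=3: and.ALU i3 RAW r1
#3 head=4: or.ALU i4 RAW r0
#4 head=5: xor.ALU i5 RAW r3
#5 head=6: st.MEM or.ALU i6&i7 pair

ISSUED = 3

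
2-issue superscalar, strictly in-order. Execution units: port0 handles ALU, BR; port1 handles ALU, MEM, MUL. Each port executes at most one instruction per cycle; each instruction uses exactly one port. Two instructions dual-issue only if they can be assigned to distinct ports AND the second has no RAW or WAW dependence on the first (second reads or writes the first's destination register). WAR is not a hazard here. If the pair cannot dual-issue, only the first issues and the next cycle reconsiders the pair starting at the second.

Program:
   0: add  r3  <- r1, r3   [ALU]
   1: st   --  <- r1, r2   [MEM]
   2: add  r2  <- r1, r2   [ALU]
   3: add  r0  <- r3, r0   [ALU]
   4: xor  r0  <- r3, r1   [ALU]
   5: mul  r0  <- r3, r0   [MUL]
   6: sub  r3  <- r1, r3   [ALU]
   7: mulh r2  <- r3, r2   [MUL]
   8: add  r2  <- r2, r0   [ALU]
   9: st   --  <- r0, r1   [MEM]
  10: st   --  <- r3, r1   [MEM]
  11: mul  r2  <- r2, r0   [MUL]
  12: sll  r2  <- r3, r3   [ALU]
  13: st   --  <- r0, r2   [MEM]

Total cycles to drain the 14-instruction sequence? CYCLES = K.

#0 head=0: add.ALU+st.MEM i0+i1 dual
#1 head=2: add.ALU+add.ALU i2+i3 dual
#2 head=4: xor.ALU i4 RAW+WAW r0
#3 head=5: mul.MUL+sub.ALU i5+i6 dual
#4 head=7: mulh.MUL i7 RAW+WAW r2
#5 head=8: add.ALU+st.MEM i8+i9 dual
#6 head=10: st.MEM i10 no-port MEM/MUL
#7 head=11: mul.MUL i11 WAW r2
#8 head=12: sll.ALU i12 RAW r2
#9 head=13: st.MEM i13 tail

CYCLES = 10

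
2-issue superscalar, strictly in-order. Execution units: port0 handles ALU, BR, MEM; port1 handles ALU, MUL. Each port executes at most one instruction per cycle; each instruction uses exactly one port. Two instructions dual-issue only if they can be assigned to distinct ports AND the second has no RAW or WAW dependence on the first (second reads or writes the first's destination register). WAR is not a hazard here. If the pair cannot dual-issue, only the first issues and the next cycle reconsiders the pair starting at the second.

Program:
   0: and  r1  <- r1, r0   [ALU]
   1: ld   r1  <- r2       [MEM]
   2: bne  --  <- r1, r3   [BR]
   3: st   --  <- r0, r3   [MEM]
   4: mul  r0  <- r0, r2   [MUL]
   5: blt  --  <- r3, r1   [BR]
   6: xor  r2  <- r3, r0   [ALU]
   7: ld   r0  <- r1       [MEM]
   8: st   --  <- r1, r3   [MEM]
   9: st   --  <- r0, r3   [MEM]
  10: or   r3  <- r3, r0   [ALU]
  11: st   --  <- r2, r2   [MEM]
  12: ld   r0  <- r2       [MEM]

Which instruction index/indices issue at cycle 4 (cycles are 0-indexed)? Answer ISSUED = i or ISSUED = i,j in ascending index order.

  cy0 -> i0 (and) WAW r1
  cy1 -> i1 (ld) no-port MEM/BR
  cy2 -> i2 (bne) no-port BR/MEM
  cy3 -> i3&i4 (st+mul) pair
  cy4 -> i5&i6 (blt+xor) pair
  cy5 -> i7 (ld) no-port MEM/MEM
  cy6 -> i8 (st) no-port MEM/MEM
  cy7 -> i9&i10 (st+or) pair
  cy8 -> i11 (st) no-port MEM/MEM
  cy9 -> i12 (ld) tail

ISSUED = 5,6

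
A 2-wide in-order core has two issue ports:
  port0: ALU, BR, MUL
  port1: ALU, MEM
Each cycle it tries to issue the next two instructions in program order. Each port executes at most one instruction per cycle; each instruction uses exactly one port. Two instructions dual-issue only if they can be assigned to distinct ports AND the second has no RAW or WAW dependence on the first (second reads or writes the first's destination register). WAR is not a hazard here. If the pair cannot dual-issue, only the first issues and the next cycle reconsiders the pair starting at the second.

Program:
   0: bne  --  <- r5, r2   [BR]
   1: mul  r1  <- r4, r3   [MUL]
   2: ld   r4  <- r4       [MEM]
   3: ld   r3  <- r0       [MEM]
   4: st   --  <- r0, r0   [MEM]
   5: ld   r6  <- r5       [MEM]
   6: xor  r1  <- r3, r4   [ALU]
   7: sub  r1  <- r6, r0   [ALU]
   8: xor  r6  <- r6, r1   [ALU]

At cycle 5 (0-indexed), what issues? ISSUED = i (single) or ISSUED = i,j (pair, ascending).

ISSUED = 7

  cy0 -> i0 (bne.BR) no-port BR/MUL
  cy1 -> i1+i2 (mul.MUL;ld.MEM) pair
  cy2 -> i3 (ld.MEM) no-port MEM/MEM
  cy3 -> i4 (st.MEM) no-port MEM/MEM
  cy4 -> i5+i6 (ld.MEM;xor.ALU) pair
  cy5 -> i7 (sub.ALU) RAW r1
  cy6 -> i8 (xor.ALU) tail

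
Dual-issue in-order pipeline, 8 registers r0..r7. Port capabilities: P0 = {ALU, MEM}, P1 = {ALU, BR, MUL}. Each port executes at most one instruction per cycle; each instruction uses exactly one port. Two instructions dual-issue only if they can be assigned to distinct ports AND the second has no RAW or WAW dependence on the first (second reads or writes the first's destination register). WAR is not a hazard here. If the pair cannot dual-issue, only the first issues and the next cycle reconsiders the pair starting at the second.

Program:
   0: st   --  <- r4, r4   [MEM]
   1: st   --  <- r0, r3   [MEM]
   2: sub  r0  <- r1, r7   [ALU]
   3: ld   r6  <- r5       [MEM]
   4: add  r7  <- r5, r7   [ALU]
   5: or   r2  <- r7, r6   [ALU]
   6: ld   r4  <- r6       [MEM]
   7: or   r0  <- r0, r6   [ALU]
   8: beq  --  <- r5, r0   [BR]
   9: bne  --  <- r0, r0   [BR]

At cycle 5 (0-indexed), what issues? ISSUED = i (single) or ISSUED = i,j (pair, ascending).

  cy0 -> i0 (st.MEM) no-port MEM/MEM
  cy1 -> i1+i2 (st.MEM;sub.ALU) dual
  cy2 -> i3+i4 (ld.MEM;add.ALU) dual
  cy3 -> i5+i6 (or.ALU;ld.MEM) dual
  cy4 -> i7 (or.ALU) RAW r0
  cy5 -> i8 (beq.BR) no-port BR/BR
  cy6 -> i9 (bne.BR) tail

ISSUED = 8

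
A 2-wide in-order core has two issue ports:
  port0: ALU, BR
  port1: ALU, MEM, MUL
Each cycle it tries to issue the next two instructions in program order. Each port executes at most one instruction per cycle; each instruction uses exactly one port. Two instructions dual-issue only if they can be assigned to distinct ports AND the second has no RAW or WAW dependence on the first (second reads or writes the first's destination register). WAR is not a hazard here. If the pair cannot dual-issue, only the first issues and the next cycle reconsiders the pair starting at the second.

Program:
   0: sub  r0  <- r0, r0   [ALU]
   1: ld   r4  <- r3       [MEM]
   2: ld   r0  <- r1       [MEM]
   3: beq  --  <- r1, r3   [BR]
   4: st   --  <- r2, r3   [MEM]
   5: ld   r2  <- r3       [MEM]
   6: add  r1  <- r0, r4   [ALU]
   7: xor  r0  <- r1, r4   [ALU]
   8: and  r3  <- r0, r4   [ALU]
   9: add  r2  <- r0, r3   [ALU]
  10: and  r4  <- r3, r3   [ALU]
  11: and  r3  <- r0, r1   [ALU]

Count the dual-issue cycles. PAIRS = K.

  cy0 -> i0/i1 (sub ld) 2-wide
  cy1 -> i2/i3 (ld beq) 2-wide
  cy2 -> i4 (st) no-port MEM/MEM
  cy3 -> i5/i6 (ld add) 2-wide
  cy4 -> i7 (xor) RAW r0
  cy5 -> i8 (and) RAW r3
  cy6 -> i9/i10 (add and) 2-wide
  cy7 -> i11 (and) tail

PAIRS = 4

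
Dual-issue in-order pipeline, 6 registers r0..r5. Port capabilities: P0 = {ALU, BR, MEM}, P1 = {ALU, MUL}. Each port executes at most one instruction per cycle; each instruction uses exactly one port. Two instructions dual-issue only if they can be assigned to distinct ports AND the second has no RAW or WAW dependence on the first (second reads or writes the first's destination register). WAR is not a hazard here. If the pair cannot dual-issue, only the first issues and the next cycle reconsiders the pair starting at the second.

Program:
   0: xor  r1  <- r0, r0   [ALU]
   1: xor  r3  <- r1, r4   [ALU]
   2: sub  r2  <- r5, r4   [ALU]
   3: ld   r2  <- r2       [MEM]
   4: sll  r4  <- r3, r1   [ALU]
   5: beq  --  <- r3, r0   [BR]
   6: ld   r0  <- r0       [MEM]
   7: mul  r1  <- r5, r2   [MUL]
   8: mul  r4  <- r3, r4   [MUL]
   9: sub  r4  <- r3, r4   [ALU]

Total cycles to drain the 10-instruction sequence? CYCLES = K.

[0] i0  xor.ALU  -- RAW r1
[1] i1/i2  xor.ALU;sub.ALU  -- pair
[2] i3/i4  ld.MEM;sll.ALU  -- pair
[3] i5  beq.BR  -- no-port BR/MEM
[4] i6/i7  ld.MEM;mul.MUL  -- pair
[5] i8  mul.MUL  -- RAW+WAW r4
[6] i9  sub.ALU  -- tail

CYCLES = 7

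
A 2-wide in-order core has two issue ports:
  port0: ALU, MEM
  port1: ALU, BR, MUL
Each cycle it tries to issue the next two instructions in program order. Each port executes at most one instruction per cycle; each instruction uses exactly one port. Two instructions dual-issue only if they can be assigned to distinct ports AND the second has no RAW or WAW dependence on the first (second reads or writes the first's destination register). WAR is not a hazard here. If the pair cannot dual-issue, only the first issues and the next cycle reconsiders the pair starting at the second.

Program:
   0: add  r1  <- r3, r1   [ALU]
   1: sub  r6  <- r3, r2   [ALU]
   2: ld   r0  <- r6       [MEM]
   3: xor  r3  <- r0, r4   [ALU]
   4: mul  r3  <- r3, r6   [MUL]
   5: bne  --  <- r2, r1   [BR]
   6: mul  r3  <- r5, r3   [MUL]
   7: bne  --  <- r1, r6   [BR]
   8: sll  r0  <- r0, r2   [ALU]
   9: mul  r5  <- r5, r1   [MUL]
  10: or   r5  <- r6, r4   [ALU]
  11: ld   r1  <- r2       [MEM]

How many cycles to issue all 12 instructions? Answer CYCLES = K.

CYCLES = 9

c0: i0,i1 add.ALU;sub.ALU  pair
c1: i2 ld.MEM  RAW r0
c2: i3 xor.ALU  RAW+WAW r3
c3: i4 mul.MUL  no-port MUL/BR
c4: i5 bne.BR  no-port BR/MUL
c5: i6 mul.MUL  no-port MUL/BR
c6: i7,i8 bne.BR;sll.ALU  pair
c7: i9 mul.MUL  WAW r5
c8: i10,i11 or.ALU;ld.MEM  pair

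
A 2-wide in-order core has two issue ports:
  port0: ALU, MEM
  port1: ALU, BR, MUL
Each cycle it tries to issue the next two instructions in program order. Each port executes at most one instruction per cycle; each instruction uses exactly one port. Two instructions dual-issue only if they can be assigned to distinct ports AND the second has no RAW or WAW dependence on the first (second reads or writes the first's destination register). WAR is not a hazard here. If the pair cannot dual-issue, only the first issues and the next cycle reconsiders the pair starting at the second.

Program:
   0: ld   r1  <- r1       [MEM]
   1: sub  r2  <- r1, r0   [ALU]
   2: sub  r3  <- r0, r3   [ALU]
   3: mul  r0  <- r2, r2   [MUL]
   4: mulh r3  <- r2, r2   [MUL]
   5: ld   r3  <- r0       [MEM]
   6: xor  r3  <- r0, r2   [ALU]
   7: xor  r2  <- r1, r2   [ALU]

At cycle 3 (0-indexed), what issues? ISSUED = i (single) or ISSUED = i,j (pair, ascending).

ISSUED = 4

[0] i0  ld.MEM  -- RAW r1
[1] i1,i2  sub.ALU+sub.ALU  -- dual
[2] i3  mul.MUL  -- no-port MUL/MUL
[3] i4  mulh.MUL  -- WAW r3
[4] i5  ld.MEM  -- WAW r3
[5] i6,i7  xor.ALU+xor.ALU  -- dual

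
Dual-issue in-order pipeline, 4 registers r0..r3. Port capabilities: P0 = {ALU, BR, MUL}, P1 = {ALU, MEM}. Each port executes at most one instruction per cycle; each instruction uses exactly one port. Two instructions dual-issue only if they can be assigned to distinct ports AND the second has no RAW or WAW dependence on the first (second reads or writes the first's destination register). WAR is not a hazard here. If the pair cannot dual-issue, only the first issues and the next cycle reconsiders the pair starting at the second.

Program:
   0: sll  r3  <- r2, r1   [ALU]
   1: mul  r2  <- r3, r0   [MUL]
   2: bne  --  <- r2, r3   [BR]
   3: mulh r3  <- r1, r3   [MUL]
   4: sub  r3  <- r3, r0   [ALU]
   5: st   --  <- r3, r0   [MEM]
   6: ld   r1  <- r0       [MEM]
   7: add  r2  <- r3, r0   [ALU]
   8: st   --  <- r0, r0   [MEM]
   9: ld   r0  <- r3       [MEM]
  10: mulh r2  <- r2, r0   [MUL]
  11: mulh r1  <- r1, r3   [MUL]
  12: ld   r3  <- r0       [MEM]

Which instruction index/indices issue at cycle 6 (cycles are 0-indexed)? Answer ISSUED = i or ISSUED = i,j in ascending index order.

ISSUED = 6,7

#0 head=0: sll i0 RAW r3
#1 head=1: mul i1 no-port MUL/BR
#2 head=2: bne i2 no-port BR/MUL
#3 head=3: mulh i3 RAW+WAW r3
#4 head=4: sub i4 RAW r3
#5 head=5: st i5 no-port MEM/MEM
#6 head=6: ld add i6/i7 dual
#7 head=8: st i8 no-port MEM/MEM
#8 head=9: ld i9 RAW r0
#9 head=10: mulh i10 no-port MUL/MUL
#10 head=11: mulh ld i11/i12 dual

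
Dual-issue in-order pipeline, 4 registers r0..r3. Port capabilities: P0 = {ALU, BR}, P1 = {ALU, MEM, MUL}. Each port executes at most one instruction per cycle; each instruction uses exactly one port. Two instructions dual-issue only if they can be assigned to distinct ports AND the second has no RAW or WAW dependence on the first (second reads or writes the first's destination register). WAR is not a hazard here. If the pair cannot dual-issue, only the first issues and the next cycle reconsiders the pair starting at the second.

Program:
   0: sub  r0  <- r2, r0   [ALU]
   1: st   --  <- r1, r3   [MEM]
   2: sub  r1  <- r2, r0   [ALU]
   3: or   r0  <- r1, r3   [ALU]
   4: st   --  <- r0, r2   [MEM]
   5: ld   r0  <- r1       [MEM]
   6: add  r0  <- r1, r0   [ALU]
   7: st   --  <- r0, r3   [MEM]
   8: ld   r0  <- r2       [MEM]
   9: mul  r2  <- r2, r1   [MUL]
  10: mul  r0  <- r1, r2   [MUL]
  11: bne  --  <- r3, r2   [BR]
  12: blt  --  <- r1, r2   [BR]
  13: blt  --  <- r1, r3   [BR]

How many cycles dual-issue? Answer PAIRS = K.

#0 head=0: sub.ALU+st.MEM i0,i1 dual
#1 head=2: sub.ALU i2 RAW r1
#2 head=3: or.ALU i3 RAW r0
#3 head=4: st.MEM i4 no-port MEM/MEM
#4 head=5: ld.MEM i5 RAW+WAW r0
#5 head=6: add.ALU i6 RAW r0
#6 head=7: st.MEM i7 no-port MEM/MEM
#7 head=8: ld.MEM i8 no-port MEM/MUL
#8 head=9: mul.MUL i9 no-port MUL/MUL
#9 head=10: mul.MUL+bne.BR i10,i11 dual
#10 head=12: blt.BR i12 no-port BR/BR
#11 head=13: blt.BR i13 tail

PAIRS = 2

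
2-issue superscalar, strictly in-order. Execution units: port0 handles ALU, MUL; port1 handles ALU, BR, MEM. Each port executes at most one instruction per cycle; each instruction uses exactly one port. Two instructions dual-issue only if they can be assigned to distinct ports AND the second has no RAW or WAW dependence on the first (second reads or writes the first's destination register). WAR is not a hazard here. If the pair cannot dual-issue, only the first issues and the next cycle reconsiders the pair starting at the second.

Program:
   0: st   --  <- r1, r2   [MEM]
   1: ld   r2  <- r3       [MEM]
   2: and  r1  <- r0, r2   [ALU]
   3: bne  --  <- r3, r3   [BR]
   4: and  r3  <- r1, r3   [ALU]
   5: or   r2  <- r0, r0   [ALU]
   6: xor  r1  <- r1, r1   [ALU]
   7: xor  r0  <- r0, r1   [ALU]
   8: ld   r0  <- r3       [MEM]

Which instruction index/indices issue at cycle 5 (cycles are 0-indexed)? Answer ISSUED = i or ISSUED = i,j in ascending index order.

0. st.MEM @i0  | no-port MEM/MEM
1. ld.MEM @i1  | RAW r2
2. and.ALU+bne.BR @i2+i3  | dual
3. and.ALU+or.ALU @i4+i5  | dual
4. xor.ALU @i6  | RAW r1
5. xor.ALU @i7  | WAW r0
6. ld.MEM @i8  | tail

ISSUED = 7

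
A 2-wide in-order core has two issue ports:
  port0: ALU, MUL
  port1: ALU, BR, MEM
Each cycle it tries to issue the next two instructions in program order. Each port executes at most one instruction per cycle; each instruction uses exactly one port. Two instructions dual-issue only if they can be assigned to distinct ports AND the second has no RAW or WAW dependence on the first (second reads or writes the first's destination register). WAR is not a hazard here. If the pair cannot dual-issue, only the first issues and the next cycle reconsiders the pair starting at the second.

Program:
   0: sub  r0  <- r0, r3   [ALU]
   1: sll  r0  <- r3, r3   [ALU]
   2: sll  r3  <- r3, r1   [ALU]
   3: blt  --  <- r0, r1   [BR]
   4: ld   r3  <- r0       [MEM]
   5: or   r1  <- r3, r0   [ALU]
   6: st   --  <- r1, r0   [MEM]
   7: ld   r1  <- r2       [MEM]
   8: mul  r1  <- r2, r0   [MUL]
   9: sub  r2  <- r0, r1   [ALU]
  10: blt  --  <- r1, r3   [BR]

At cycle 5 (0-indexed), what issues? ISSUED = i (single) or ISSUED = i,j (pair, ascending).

ISSUED = 6

#0 head=0: sub i0 WAW r0
#1 head=1: sll/sll i1,i2 pair
#2 head=3: blt i3 no-port BR/MEM
#3 head=4: ld i4 RAW r3
#4 head=5: or i5 RAW r1
#5 head=6: st i6 no-port MEM/MEM
#6 head=7: ld i7 WAW r1
#7 head=8: mul i8 RAW r1
#8 head=9: sub/blt i9,i10 pair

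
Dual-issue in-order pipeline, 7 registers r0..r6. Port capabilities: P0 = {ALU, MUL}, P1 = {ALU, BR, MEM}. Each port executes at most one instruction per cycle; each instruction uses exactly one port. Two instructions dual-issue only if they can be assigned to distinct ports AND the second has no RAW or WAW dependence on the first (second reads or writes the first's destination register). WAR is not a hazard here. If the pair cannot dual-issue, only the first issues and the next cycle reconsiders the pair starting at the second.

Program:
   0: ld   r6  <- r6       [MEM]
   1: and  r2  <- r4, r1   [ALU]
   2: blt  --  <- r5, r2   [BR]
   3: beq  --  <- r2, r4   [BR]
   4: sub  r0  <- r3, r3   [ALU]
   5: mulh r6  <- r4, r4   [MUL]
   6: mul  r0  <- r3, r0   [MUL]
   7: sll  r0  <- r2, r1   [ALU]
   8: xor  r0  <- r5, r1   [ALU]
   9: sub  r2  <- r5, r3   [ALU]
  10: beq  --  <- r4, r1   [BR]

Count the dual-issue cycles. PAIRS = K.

PAIRS = 3

0. ld.MEM/and.ALU @i0/i1  | pair
1. blt.BR @i2  | no-port BR/BR
2. beq.BR/sub.ALU @i3/i4  | pair
3. mulh.MUL @i5  | no-port MUL/MUL
4. mul.MUL @i6  | WAW r0
5. sll.ALU @i7  | WAW r0
6. xor.ALU/sub.ALU @i8/i9  | pair
7. beq.BR @i10  | tail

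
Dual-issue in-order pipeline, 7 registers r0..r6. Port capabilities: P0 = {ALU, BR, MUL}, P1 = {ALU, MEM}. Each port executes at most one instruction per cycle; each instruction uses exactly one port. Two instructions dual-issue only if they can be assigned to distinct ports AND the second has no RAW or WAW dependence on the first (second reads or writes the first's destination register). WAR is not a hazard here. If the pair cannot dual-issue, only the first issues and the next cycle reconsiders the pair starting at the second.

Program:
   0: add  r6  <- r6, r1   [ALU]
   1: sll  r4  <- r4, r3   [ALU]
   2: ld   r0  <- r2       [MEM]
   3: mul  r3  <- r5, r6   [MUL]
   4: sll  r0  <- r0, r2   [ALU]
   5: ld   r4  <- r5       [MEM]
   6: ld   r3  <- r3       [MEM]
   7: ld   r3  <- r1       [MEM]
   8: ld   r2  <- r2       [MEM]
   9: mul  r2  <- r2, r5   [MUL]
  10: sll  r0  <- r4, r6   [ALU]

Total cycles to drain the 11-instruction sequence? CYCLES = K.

CYCLES = 7

c0: i0,i1 add+sll  2-wide
c1: i2,i3 ld+mul  2-wide
c2: i4,i5 sll+ld  2-wide
c3: i6 ld  no-port MEM/MEM
c4: i7 ld  no-port MEM/MEM
c5: i8 ld  RAW+WAW r2
c6: i9,i10 mul+sll  2-wide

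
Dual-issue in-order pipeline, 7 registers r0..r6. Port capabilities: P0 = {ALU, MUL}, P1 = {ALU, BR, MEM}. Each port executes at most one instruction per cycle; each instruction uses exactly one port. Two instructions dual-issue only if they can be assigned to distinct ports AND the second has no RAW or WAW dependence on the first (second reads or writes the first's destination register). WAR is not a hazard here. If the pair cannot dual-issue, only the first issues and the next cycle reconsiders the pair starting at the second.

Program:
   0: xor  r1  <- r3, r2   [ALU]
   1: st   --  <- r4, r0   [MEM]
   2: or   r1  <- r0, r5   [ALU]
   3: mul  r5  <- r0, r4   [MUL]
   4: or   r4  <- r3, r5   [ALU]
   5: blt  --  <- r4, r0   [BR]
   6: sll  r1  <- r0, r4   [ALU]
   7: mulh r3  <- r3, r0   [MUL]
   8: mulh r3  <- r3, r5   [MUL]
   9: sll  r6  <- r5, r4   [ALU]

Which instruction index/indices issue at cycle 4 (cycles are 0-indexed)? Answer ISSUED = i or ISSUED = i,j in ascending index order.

ISSUED = 7

#0 head=0: xor/st i0,i1 2-wide
#1 head=2: or/mul i2,i3 2-wide
#2 head=4: or i4 RAW r4
#3 head=5: blt/sll i5,i6 2-wide
#4 head=7: mulh i7 no-port MUL/MUL
#5 head=8: mulh/sll i8,i9 2-wide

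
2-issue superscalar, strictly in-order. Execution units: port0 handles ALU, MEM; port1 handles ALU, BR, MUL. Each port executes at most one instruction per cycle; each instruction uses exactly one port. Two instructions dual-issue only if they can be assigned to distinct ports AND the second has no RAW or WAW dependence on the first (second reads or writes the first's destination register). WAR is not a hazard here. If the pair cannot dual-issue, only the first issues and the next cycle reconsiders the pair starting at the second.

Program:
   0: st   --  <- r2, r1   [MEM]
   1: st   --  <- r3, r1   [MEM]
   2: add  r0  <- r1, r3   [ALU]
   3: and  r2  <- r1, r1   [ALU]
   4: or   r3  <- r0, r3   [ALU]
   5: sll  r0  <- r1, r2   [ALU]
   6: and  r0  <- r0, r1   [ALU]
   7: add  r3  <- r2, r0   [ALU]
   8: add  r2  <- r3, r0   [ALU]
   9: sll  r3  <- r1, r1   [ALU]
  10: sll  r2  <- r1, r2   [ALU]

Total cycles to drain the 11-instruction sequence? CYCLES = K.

#0 head=0: st i0 no-port MEM/MEM
#1 head=1: st+add i1+i2 2-wide
#2 head=3: and+or i3+i4 2-wide
#3 head=5: sll i5 RAW+WAW r0
#4 head=6: and i6 RAW r0
#5 head=7: add i7 RAW r3
#6 head=8: add+sll i8+i9 2-wide
#7 head=10: sll i10 tail

CYCLES = 8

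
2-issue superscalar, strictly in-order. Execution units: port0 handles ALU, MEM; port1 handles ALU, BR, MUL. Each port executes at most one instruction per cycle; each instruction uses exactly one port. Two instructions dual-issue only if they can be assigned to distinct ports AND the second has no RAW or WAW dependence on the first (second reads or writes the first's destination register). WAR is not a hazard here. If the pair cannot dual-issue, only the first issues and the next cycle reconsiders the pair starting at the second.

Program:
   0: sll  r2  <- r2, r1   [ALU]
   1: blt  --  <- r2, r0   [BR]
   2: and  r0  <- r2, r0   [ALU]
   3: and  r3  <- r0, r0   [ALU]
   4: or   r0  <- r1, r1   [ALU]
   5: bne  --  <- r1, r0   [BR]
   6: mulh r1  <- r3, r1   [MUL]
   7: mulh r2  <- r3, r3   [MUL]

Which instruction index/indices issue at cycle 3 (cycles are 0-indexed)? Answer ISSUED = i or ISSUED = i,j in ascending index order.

[0] i0  sll  -- RAW r2
[1] i1&i2  blt/and  -- pair
[2] i3&i4  and/or  -- pair
[3] i5  bne  -- no-port BR/MUL
[4] i6  mulh  -- no-port MUL/MUL
[5] i7  mulh  -- tail

ISSUED = 5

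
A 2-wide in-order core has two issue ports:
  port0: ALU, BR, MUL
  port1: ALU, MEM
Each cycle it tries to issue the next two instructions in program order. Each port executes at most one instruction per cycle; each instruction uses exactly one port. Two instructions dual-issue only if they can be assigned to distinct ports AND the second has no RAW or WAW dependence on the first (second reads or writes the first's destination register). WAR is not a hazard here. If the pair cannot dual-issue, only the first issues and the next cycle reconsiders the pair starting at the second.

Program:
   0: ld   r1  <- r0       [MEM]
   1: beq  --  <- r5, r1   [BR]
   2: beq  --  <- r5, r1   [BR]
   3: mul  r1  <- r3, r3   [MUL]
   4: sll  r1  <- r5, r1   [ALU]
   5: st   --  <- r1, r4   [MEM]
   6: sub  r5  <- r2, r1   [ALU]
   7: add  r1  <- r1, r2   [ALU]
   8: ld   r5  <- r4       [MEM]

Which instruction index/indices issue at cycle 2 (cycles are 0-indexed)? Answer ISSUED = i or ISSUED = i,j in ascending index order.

[0] i0  ld  -- RAW r1
[1] i1  beq  -- no-port BR/BR
[2] i2  beq  -- no-port BR/MUL
[3] i3  mul  -- RAW+WAW r1
[4] i4  sll  -- RAW r1
[5] i5&i6  st sub  -- 2-wide
[6] i7&i8  add ld  -- 2-wide

ISSUED = 2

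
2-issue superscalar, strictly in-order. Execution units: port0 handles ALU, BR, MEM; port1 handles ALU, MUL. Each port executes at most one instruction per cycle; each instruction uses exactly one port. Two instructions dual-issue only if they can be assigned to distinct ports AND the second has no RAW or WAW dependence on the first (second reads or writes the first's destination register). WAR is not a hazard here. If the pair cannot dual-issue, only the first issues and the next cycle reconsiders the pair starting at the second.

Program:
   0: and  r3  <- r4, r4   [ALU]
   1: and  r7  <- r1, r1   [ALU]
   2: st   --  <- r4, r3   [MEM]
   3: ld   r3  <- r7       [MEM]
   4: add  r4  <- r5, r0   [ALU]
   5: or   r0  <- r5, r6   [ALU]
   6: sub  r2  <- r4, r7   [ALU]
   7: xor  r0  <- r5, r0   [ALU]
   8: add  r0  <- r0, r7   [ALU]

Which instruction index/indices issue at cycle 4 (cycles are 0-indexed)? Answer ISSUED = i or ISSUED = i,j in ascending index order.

ISSUED = 7

#0 head=0: and.ALU;and.ALU i0/i1 dual
#1 head=2: st.MEM i2 no-port MEM/MEM
#2 head=3: ld.MEM;add.ALU i3/i4 dual
#3 head=5: or.ALU;sub.ALU i5/i6 dual
#4 head=7: xor.ALU i7 RAW+WAW r0
#5 head=8: add.ALU i8 tail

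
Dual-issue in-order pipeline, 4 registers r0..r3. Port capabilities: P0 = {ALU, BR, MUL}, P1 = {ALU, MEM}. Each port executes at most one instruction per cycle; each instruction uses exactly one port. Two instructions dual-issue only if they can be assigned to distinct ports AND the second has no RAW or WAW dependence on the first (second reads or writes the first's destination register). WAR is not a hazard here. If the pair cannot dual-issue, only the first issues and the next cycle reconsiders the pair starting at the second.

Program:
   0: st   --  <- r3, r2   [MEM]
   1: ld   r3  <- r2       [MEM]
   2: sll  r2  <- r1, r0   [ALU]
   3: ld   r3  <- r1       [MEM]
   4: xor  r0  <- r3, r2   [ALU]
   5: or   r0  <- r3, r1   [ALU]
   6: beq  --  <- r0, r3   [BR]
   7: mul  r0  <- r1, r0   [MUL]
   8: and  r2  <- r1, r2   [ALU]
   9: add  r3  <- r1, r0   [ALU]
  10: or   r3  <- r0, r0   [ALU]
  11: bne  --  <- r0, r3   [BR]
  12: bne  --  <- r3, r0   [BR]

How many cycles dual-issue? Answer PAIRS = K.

[0] i0  st  -- no-port MEM/MEM
[1] i1/i2  ld sll  -- dual
[2] i3  ld  -- RAW r3
[3] i4  xor  -- WAW r0
[4] i5  or  -- RAW r0
[5] i6  beq  -- no-port BR/MUL
[6] i7/i8  mul and  -- dual
[7] i9  add  -- WAW r3
[8] i10  or  -- RAW r3
[9] i11  bne  -- no-port BR/BR
[10] i12  bne  -- tail

PAIRS = 2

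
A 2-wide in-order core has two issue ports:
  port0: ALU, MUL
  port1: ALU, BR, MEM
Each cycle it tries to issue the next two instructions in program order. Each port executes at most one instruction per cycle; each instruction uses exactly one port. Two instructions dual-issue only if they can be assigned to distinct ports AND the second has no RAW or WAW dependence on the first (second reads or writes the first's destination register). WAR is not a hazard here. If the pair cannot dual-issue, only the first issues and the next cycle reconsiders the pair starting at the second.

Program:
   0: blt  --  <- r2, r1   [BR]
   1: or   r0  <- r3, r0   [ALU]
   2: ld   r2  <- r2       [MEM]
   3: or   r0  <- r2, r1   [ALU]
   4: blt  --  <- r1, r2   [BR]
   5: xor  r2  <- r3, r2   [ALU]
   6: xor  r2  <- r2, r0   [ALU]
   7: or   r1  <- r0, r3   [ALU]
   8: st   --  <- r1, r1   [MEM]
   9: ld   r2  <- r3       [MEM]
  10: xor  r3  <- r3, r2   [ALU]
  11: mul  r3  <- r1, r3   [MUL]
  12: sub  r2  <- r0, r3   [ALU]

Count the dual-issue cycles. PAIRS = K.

c0: i0&i1 blt or  2-wide
c1: i2 ld  RAW r2
c2: i3&i4 or blt  2-wide
c3: i5 xor  RAW+WAW r2
c4: i6&i7 xor or  2-wide
c5: i8 st  no-port MEM/MEM
c6: i9 ld  RAW r2
c7: i10 xor  RAW+WAW r3
c8: i11 mul  RAW r3
c9: i12 sub  tail

PAIRS = 3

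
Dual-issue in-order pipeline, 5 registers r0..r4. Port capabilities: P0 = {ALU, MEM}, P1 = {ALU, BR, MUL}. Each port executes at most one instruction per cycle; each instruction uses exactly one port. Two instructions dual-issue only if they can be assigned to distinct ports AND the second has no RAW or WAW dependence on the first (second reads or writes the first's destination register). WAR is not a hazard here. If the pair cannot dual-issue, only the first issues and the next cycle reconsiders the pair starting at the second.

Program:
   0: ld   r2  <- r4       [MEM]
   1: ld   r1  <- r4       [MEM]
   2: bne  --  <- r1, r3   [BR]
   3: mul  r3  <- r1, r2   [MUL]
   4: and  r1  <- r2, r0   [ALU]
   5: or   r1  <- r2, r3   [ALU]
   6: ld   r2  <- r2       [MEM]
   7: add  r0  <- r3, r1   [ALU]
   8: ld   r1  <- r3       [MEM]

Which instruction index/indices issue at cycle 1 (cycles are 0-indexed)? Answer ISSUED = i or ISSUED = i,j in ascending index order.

t=0 i0:ld ; no-port MEM/MEM
t=1 i1:ld ; RAW r1
t=2 i2:bne ; no-port BR/MUL
t=3 i3,i4:mul+and ; pair
t=4 i5,i6:or+ld ; pair
t=5 i7,i8:add+ld ; pair

ISSUED = 1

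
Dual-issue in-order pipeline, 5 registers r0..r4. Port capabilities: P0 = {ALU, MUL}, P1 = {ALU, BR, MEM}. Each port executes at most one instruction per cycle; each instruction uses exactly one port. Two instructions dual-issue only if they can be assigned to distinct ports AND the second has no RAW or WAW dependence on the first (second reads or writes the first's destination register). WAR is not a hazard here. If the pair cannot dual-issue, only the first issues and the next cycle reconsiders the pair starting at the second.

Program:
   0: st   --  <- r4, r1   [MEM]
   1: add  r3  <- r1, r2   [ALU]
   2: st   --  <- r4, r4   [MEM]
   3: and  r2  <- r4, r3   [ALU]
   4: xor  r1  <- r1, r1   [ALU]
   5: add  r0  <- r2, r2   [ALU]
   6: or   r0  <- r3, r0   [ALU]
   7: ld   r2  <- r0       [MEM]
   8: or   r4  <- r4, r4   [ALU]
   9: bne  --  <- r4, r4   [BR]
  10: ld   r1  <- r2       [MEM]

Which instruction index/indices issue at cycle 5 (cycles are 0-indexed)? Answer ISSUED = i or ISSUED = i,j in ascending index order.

[0] i0/i1  st.MEM/add.ALU  -- pair
[1] i2/i3  st.MEM/and.ALU  -- pair
[2] i4/i5  xor.ALU/add.ALU  -- pair
[3] i6  or.ALU  -- RAW r0
[4] i7/i8  ld.MEM/or.ALU  -- pair
[5] i9  bne.BR  -- no-port BR/MEM
[6] i10  ld.MEM  -- tail

ISSUED = 9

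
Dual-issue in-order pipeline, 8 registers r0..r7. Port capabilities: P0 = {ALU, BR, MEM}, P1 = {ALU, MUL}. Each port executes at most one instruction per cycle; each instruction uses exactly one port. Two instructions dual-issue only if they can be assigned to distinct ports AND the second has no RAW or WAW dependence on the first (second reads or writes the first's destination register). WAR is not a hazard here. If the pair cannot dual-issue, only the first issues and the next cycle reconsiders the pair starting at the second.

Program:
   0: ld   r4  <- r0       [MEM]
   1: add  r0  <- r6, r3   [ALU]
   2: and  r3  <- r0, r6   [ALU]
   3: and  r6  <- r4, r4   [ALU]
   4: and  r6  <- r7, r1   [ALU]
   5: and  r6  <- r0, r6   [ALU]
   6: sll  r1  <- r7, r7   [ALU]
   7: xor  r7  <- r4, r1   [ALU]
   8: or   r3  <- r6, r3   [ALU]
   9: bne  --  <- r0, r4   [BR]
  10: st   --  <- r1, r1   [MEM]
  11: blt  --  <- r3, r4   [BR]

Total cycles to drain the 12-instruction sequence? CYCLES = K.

  cy0 -> i0&i1 (ld;add) pair
  cy1 -> i2&i3 (and;and) pair
  cy2 -> i4 (and) RAW+WAW r6
  cy3 -> i5&i6 (and;sll) pair
  cy4 -> i7&i8 (xor;or) pair
  cy5 -> i9 (bne) no-port BR/MEM
  cy6 -> i10 (st) no-port MEM/BR
  cy7 -> i11 (blt) tail

CYCLES = 8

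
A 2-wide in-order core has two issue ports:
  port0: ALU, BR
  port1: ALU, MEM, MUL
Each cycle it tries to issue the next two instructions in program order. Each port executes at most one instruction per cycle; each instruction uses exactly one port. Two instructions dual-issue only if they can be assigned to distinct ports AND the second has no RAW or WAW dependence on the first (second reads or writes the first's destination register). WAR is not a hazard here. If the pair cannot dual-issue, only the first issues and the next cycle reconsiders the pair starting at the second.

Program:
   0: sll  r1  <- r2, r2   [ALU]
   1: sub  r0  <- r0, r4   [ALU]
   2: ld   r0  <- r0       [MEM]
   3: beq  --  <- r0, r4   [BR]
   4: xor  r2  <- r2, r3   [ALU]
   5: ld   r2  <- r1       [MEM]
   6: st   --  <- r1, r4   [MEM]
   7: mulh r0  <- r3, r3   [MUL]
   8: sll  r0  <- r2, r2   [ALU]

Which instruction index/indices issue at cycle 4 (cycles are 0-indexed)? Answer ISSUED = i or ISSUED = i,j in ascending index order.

ISSUED = 6

c0: i0+i1 sll.ALU+sub.ALU  pair
c1: i2 ld.MEM  RAW r0
c2: i3+i4 beq.BR+xor.ALU  pair
c3: i5 ld.MEM  no-port MEM/MEM
c4: i6 st.MEM  no-port MEM/MUL
c5: i7 mulh.MUL  WAW r0
c6: i8 sll.ALU  tail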